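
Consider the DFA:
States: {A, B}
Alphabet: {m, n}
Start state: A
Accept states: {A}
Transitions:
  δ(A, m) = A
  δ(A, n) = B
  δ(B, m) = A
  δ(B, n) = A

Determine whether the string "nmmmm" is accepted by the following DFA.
Processing string "nmmmm":
  A --n--> B
  B --m--> A
  A --m--> A
  A --m--> A
  A --m--> A
Final state: A
Accept states: {A}
Yes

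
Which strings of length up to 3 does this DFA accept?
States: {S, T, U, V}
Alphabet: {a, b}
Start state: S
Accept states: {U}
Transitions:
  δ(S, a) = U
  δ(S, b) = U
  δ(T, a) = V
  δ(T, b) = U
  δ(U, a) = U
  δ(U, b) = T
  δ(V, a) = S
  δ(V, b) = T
a, b, aa, ba, aaa, abb, baa, bbb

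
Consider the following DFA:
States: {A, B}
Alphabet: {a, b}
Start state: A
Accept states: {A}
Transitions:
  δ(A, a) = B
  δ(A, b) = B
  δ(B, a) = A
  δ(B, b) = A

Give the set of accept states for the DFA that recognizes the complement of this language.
Complement accept states = All states \ Original accept states
= {A, B} \ {A}
{B}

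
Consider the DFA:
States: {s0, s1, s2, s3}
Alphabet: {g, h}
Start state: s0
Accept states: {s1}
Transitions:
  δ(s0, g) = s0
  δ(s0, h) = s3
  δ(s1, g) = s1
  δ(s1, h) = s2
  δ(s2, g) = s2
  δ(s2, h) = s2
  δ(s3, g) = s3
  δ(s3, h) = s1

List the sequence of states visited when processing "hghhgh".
read 'h': s0 → s3
  read 'g': s3 → s3
  read 'h': s3 → s1
  read 'h': s1 → s2
  read 'g': s2 → s2
  read 'h': s2 → s2
s0 -> s3 -> s3 -> s1 -> s2 -> s2 -> s2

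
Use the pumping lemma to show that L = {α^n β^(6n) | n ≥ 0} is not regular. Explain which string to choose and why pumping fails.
Assume L is regular with pumping length p. Idea: pumping the α-block breaks the 1:6 ratio.
Choose s = α^p β^(6p) (length 7p ≥ p). By the pumping lemma, s = xyz with |xy| ≤ p, |y| > 0, so y = α^k with k ≥ 1. Then xy²z = α^(p+k) β^(6p). For this to be in L we would need 6p = 6(p+k), i.e. 6k = 0, contradicting k ≥ 1. So xy²z ∉ L.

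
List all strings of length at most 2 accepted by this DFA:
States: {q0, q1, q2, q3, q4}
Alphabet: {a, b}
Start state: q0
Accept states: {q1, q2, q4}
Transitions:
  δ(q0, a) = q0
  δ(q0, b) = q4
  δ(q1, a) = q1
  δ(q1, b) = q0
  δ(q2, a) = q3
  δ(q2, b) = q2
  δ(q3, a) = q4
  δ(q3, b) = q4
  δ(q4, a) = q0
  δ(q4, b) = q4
b, ab, bb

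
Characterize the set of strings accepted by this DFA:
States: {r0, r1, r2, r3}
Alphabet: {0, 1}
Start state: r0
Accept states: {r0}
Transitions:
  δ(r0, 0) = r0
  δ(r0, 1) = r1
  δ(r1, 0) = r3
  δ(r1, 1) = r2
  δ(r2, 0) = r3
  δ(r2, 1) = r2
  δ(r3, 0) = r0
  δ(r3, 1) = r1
Testing a few strings:
  '0010' → reject
  '110' → reject
  '1' → reject
  '01' → reject
State roles: r0=value ≡ 0 (mod 4); r1=value ≡ 1 (mod 4); r2=value ≡ 3 (mod 4); r3=value ≡ 2 (mod 4)
All binary strings representing a multiple of 4 (read in base 2; leading zeros allowed and ε counts as 0)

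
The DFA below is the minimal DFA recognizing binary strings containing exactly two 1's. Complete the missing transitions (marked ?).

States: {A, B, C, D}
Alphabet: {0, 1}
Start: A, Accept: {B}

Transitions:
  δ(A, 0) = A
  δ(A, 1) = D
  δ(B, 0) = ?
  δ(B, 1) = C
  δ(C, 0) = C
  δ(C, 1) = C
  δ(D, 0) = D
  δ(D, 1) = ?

From the language and accept set, identify what each state tracks — A: zero 1's; B: two 1's; C: ≥ three 1's (dead); D: one 1.
Each missing δ(q, a) is the state matching the new tracked value after reading a.
δ(B, 0) = B; δ(D, 1) = B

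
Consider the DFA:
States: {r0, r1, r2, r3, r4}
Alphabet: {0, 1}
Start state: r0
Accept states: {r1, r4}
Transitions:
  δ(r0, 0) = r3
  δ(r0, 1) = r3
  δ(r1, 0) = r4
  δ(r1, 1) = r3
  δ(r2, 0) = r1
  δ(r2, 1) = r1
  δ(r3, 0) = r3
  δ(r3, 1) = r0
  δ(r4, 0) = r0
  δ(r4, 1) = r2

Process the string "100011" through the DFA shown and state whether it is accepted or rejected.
Processing string "100011":
  r0 --1--> r3
  r3 --0--> r3
  r3 --0--> r3
  r3 --0--> r3
  r3 --1--> r0
  r0 --1--> r3
Final state: r3
Accept states: {r1, r4}
No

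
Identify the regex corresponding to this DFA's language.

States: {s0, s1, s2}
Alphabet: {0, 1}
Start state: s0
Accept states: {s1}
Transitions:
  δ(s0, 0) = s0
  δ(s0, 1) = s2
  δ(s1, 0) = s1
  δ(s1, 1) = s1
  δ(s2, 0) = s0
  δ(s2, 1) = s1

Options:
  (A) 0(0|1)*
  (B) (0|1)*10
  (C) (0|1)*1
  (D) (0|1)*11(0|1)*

Check each option against the DFA on short strings; one disagreement eliminates an option:
  (A) 0(0|1)*: on '0' the DFA goes s0 → s0 and rejects (s0 ∉ Accept), but the regex matches it → eliminate
  (B) (0|1)*10: on '10' the DFA goes s0 → s2 → s0 and rejects (s0 ∉ Accept), but the regex matches it → eliminate
  (C) (0|1)*1: on '1' the DFA goes s0 → s2 and rejects (s2 ∉ Accept), but the regex matches it → eliminate
  (D) (0|1)*11(0|1)*: agrees with the DFA on every string of length ≤ 6
Only (D) is consistent with the DFA.
(D) (0|1)*11(0|1)*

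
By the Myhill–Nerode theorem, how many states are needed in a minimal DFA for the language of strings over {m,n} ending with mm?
By Myhill–Nerode, count the distinguishable equivalence classes: three classes — 0, 1, or ≥2 trailing m's.
3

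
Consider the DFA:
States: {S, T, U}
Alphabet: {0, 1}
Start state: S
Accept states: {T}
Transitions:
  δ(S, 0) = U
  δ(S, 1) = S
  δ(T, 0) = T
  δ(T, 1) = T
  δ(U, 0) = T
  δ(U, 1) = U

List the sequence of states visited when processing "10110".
read '1': S → S
  read '0': S → U
  read '1': U → U
  read '1': U → U
  read '0': U → T
S -> S -> U -> U -> U -> T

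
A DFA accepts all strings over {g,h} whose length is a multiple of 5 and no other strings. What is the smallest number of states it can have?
By Myhill–Nerode, count the distinguishable equivalence classes: 5 classes — one per residue of the length mod 5; class i is distinguished from class j by any string of length (5 − i) mod 5.
5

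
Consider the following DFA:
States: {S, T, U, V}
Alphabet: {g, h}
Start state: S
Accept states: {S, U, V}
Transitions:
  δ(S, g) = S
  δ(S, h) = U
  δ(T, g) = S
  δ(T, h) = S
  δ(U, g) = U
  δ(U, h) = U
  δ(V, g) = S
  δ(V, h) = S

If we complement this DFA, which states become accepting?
Complement accept states = All states \ Original accept states
= {S, T, U, V} \ {S, U, V}
{T}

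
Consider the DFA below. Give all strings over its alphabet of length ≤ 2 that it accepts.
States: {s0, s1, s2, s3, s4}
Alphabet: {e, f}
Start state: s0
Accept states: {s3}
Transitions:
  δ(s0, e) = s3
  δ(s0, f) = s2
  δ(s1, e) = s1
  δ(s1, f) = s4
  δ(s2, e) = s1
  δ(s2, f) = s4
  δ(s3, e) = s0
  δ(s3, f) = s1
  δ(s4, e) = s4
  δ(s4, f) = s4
e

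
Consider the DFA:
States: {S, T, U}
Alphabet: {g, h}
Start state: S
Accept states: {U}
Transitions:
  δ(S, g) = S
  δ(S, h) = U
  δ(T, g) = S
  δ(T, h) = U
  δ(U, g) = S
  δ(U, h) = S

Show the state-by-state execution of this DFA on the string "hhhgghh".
read 'h': S → U
  read 'h': U → S
  read 'h': S → U
  read 'g': U → S
  read 'g': S → S
  read 'h': S → U
  read 'h': U → S
S -> U -> S -> U -> S -> S -> U -> S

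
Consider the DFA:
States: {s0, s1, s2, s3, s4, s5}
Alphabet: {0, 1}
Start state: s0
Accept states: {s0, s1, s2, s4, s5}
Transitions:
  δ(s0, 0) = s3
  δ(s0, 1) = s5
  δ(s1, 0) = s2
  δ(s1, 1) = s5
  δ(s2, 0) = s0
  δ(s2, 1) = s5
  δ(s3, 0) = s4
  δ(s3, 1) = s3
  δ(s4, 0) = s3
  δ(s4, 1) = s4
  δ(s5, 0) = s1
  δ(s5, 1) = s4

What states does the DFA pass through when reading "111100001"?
read '1': s0 → s5
  read '1': s5 → s4
  read '1': s4 → s4
  read '1': s4 → s4
  read '0': s4 → s3
  read '0': s3 → s4
  read '0': s4 → s3
  read '0': s3 → s4
  read '1': s4 → s4
s0 -> s5 -> s4 -> s4 -> s4 -> s3 -> s4 -> s3 -> s4 -> s4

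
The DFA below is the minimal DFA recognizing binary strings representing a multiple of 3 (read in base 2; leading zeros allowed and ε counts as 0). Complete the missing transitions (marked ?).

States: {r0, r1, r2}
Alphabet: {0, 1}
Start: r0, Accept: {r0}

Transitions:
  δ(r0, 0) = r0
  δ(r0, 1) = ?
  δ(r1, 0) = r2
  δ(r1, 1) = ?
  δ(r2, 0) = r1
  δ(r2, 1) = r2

From the language and accept set, identify what each state tracks — r0: value ≡ 0 (mod 3); r1: value ≡ 1 (mod 3); r2: value ≡ 2 (mod 3).
Each missing δ(q, a) is the state matching the new tracked value after reading a.
δ(r0, 1) = r1; δ(r1, 1) = r0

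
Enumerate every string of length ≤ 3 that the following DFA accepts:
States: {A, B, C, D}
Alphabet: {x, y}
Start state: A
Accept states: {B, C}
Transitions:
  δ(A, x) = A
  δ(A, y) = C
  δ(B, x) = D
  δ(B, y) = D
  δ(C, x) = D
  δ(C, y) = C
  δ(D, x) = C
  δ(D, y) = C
y, xy, yy, xxy, xyy, yxx, yxy, yyy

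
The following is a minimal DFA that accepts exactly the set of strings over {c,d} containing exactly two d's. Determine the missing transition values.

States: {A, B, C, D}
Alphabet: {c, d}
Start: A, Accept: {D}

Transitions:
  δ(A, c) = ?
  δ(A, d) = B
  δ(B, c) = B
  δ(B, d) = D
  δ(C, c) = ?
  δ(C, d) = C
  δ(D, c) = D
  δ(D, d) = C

From the language and accept set, identify what each state tracks — A: zero d's; B: one d; C: ≥ three d's (dead); D: two d's.
Each missing δ(q, a) is the state matching the new tracked value after reading a.
δ(A, c) = A; δ(C, c) = C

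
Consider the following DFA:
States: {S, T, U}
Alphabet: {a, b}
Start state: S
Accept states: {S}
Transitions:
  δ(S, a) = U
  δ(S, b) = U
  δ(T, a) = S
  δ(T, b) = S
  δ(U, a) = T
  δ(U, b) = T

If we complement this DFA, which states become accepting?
Complement accept states = All states \ Original accept states
= {S, T, U} \ {S}
{T, U}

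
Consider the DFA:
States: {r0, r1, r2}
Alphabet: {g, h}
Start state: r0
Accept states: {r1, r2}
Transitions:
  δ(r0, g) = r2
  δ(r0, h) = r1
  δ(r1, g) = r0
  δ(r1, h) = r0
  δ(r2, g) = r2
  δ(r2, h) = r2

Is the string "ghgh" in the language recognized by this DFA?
Processing string "ghgh":
  r0 --g--> r2
  r2 --h--> r2
  r2 --g--> r2
  r2 --h--> r2
Final state: r2
Accept states: {r1, r2}
Yes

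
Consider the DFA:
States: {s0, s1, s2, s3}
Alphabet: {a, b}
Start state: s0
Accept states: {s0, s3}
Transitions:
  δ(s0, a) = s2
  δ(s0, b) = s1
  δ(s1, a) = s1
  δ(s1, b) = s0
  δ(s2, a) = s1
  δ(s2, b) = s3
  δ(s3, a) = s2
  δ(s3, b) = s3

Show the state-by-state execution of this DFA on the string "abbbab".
read 'a': s0 → s2
  read 'b': s2 → s3
  read 'b': s3 → s3
  read 'b': s3 → s3
  read 'a': s3 → s2
  read 'b': s2 → s3
s0 -> s2 -> s3 -> s3 -> s3 -> s2 -> s3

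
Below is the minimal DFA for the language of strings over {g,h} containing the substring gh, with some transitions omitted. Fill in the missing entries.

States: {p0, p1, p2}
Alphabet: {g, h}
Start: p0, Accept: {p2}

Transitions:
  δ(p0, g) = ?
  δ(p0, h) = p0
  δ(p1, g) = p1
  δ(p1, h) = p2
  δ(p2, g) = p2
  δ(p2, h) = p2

From the language and accept set, identify what each state tracks — p0: no g seen yet; p1: seen a g, waiting for h; p2: substring gh seen.
Each missing δ(q, a) is the state matching the new tracked value after reading a.
δ(p0, g) = p1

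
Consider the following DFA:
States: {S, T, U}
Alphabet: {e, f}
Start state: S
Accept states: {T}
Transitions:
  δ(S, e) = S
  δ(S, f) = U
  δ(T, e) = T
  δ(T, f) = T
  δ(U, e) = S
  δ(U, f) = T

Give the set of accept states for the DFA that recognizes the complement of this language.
Complement accept states = All states \ Original accept states
= {S, T, U} \ {T}
{S, U}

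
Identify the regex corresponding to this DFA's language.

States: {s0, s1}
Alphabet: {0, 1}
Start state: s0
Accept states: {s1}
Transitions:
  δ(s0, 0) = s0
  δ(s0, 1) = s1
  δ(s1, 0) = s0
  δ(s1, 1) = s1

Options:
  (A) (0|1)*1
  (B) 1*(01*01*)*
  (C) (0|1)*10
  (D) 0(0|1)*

Check each option against the DFA on short strings; one disagreement eliminates an option:
  (A) (0|1)*1: agrees with the DFA on every string of length ≤ 6
  (B) 1*(01*01*)*: on ε the DFA stays in s0 and rejects (s0 ∉ Accept), but the regex matches it → eliminate
  (C) (0|1)*10: on '1' the DFA goes s0 → s1 and accepts (s1 ∈ Accept), but the regex does not match it → eliminate
  (D) 0(0|1)*: on '0' the DFA goes s0 → s0 and rejects (s0 ∉ Accept), but the regex matches it → eliminate
Only (A) is consistent with the DFA.
(A) (0|1)*1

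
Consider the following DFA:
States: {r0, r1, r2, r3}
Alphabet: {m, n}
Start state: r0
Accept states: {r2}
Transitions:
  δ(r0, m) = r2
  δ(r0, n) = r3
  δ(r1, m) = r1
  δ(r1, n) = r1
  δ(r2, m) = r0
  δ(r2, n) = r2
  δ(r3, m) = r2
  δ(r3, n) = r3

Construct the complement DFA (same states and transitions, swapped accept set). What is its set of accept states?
Complement accept states = All states \ Original accept states
= {r0, r1, r2, r3} \ {r2}
{r0, r1, r3}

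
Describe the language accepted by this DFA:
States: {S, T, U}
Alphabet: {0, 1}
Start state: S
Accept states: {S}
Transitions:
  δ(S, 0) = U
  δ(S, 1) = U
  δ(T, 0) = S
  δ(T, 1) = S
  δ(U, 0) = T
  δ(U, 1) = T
Testing a few strings:
  '0010' → reject
  '1' → reject
  '00' → reject
  '0' → reject
State roles: S=length ≡ 0 (mod 3); T=length ≡ 2 (mod 3); U=length ≡ 1 (mod 3)
All binary strings whose length is a multiple of 3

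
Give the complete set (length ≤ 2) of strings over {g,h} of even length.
ε, gg, gh, hg, hh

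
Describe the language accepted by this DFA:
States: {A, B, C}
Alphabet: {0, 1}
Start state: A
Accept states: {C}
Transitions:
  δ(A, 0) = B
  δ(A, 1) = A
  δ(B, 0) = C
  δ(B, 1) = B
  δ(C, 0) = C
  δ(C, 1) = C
Testing a few strings:
  '11' → reject
  '0' → reject
  '101' → reject
  '1' → reject
State roles: A=zero 0's seen; B=one 0 seen; C=≥ two 0's seen
All binary strings containing at least two 0's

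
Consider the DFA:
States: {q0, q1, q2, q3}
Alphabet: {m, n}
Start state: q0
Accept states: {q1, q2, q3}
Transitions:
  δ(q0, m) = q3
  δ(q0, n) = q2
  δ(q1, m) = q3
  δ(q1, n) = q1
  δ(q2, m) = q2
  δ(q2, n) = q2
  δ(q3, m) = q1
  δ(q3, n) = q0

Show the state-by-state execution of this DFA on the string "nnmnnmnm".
read 'n': q0 → q2
  read 'n': q2 → q2
  read 'm': q2 → q2
  read 'n': q2 → q2
  read 'n': q2 → q2
  read 'm': q2 → q2
  read 'n': q2 → q2
  read 'm': q2 → q2
q0 -> q2 -> q2 -> q2 -> q2 -> q2 -> q2 -> q2 -> q2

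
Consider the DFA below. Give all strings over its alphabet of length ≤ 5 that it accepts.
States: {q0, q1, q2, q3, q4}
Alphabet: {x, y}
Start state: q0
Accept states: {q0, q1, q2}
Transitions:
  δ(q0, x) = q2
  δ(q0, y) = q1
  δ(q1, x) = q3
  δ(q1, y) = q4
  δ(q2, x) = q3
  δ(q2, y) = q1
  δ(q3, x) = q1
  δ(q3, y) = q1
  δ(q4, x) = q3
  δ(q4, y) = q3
ε, x, y, xy, xxx, xxy, yxx, yxy, xyxx, xyxy, yyxx, yyxy, yyyx, yyyy, xxxxx, xxxxy, xxyxx, xxyxy, xyyxx, xyyxy, xyyyx, xyyyy, yxxxx, yxxxy, yxyxx, yxyxy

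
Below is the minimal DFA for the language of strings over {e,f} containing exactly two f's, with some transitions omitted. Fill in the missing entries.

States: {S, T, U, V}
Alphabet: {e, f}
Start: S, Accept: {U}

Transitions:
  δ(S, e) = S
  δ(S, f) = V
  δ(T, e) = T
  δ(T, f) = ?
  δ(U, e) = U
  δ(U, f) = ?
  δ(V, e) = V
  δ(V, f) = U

From the language and accept set, identify what each state tracks — S: zero f's; T: ≥ three f's (dead); U: two f's; V: one f.
Each missing δ(q, a) is the state matching the new tracked value after reading a.
δ(T, f) = T; δ(U, f) = T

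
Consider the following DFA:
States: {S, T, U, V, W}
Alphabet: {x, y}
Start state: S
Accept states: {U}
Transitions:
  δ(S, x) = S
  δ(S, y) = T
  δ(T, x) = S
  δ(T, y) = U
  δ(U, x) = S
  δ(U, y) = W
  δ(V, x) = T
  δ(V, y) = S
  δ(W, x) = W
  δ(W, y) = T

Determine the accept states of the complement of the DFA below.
Complement accept states = All states \ Original accept states
= {S, T, U, V, W} \ {U}
{S, T, V, W}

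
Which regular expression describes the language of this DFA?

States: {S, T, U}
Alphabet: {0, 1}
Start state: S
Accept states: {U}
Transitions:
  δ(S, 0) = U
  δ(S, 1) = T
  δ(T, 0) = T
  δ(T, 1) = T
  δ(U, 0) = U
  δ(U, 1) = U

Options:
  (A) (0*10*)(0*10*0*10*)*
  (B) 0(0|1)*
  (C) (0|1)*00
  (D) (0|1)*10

Check each option against the DFA on short strings; one disagreement eliminates an option:
  (A) (0*10*)(0*10*0*10*)*: on '0' the DFA goes S → U and accepts (U ∈ Accept), but the regex does not match it → eliminate
  (B) 0(0|1)*: agrees with the DFA on every string of length ≤ 6
  (C) (0|1)*00: on '0' the DFA goes S → U and accepts (U ∈ Accept), but the regex does not match it → eliminate
  (D) (0|1)*10: on '0' the DFA goes S → U and accepts (U ∈ Accept), but the regex does not match it → eliminate
Only (B) is consistent with the DFA.
(B) 0(0|1)*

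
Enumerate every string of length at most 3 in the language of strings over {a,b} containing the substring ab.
ab, aab, aba, abb, bab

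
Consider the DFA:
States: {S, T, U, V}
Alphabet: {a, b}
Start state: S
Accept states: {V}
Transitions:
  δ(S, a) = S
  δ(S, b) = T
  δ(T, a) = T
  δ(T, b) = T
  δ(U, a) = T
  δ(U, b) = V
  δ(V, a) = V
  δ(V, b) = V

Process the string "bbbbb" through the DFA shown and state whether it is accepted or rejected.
Processing string "bbbbb":
  S --b--> T
  T --b--> T
  T --b--> T
  T --b--> T
  T --b--> T
Final state: T
Accept states: {V}
No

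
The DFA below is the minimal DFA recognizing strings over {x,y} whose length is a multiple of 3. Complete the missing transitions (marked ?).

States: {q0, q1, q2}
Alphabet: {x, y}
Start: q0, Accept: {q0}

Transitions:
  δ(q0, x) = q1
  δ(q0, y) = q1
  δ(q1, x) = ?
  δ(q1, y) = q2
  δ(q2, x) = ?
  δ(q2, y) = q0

From the language and accept set, identify what each state tracks — q0: length ≡ 0 (mod 3); q1: length ≡ 1 (mod 3); q2: length ≡ 2 (mod 3).
Each missing δ(q, a) is the state matching the new tracked value after reading a.
δ(q1, x) = q2; δ(q2, x) = q0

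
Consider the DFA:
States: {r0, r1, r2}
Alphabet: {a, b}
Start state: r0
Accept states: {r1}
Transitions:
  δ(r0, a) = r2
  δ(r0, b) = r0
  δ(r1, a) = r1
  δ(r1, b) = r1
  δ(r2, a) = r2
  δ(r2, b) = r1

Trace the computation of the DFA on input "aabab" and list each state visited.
read 'a': r0 → r2
  read 'a': r2 → r2
  read 'b': r2 → r1
  read 'a': r1 → r1
  read 'b': r1 → r1
r0 -> r2 -> r2 -> r1 -> r1 -> r1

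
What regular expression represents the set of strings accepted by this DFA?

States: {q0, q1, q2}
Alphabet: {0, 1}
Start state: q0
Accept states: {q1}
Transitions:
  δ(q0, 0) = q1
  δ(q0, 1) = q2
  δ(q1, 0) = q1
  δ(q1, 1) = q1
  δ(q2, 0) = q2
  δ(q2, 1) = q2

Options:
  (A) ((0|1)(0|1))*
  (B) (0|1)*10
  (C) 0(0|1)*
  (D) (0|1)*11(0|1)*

Check each option against the DFA on short strings; one disagreement eliminates an option:
  (A) ((0|1)(0|1))*: on ε the DFA stays in q0 and rejects (q0 ∉ Accept), but the regex matches it → eliminate
  (B) (0|1)*10: on '0' the DFA goes q0 → q1 and accepts (q1 ∈ Accept), but the regex does not match it → eliminate
  (C) 0(0|1)*: agrees with the DFA on every string of length ≤ 6
  (D) (0|1)*11(0|1)*: on '0' the DFA goes q0 → q1 and accepts (q1 ∈ Accept), but the regex does not match it → eliminate
Only (C) is consistent with the DFA.
(C) 0(0|1)*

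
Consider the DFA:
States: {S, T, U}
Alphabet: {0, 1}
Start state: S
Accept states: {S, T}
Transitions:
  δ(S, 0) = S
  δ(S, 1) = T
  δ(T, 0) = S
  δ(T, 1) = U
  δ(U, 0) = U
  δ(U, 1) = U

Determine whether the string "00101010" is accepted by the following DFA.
Processing string "00101010":
  S --0--> S
  S --0--> S
  S --1--> T
  T --0--> S
  S --1--> T
  T --0--> S
  S --1--> T
  T --0--> S
Final state: S
Accept states: {S, T}
Yes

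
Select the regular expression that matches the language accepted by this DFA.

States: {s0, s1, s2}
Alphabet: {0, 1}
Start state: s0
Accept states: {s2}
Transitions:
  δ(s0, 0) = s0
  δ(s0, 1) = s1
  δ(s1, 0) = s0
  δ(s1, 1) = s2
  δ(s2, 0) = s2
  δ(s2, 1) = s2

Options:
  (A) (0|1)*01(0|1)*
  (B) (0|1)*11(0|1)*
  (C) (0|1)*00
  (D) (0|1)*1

Check each option against the DFA on short strings; one disagreement eliminates an option:
  (A) (0|1)*01(0|1)*: on '01' the DFA goes s0 → s0 → s1 and rejects (s1 ∉ Accept), but the regex matches it → eliminate
  (B) (0|1)*11(0|1)*: agrees with the DFA on every string of length ≤ 6
  (C) (0|1)*00: on '00' the DFA goes s0 → s0 → s0 and rejects (s0 ∉ Accept), but the regex matches it → eliminate
  (D) (0|1)*1: on '1' the DFA goes s0 → s1 and rejects (s1 ∉ Accept), but the regex matches it → eliminate
Only (B) is consistent with the DFA.
(B) (0|1)*11(0|1)*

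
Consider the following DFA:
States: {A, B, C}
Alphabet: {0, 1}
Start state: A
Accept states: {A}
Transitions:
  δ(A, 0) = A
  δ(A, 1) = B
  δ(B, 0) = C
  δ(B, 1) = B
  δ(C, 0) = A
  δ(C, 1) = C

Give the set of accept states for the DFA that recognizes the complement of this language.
Complement accept states = All states \ Original accept states
= {A, B, C} \ {A}
{B, C}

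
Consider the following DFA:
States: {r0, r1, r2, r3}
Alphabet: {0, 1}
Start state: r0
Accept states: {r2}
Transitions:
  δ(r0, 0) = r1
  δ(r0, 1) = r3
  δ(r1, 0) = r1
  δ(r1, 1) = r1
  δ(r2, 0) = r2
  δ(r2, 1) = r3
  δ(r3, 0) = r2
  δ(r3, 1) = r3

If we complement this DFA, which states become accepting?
Complement accept states = All states \ Original accept states
= {r0, r1, r2, r3} \ {r2}
{r0, r1, r3}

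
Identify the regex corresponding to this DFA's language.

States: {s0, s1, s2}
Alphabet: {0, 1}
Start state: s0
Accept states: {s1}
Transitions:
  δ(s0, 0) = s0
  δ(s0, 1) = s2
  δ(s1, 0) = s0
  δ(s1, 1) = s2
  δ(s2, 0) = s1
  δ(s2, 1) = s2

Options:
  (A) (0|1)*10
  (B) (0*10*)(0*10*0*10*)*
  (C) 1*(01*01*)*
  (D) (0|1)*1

Check each option against the DFA on short strings; one disagreement eliminates an option:
  (A) (0|1)*10: agrees with the DFA on every string of length ≤ 6
  (B) (0*10*)(0*10*0*10*)*: on '1' the DFA goes s0 → s2 and rejects (s2 ∉ Accept), but the regex matches it → eliminate
  (C) 1*(01*01*)*: on ε the DFA stays in s0 and rejects (s0 ∉ Accept), but the regex matches it → eliminate
  (D) (0|1)*1: on '1' the DFA goes s0 → s2 and rejects (s2 ∉ Accept), but the regex matches it → eliminate
Only (A) is consistent with the DFA.
(A) (0|1)*10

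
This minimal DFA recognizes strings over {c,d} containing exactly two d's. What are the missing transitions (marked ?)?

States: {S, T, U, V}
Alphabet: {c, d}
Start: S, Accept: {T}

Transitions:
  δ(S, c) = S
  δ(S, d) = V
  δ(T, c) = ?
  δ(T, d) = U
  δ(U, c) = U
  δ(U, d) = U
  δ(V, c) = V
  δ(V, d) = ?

From the language and accept set, identify what each state tracks — S: zero d's; T: two d's; U: ≥ three d's (dead); V: one d.
Each missing δ(q, a) is the state matching the new tracked value after reading a.
δ(T, c) = T; δ(V, d) = T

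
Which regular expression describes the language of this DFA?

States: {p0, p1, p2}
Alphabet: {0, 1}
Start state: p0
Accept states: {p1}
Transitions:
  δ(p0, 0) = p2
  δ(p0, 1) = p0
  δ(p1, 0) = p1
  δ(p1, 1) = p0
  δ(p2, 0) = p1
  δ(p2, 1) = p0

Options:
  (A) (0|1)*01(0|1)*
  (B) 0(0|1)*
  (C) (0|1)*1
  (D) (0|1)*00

Check each option against the DFA on short strings; one disagreement eliminates an option:
  (A) (0|1)*01(0|1)*: on '00' the DFA goes p0 → p2 → p1 and accepts (p1 ∈ Accept), but the regex does not match it → eliminate
  (B) 0(0|1)*: on '0' the DFA goes p0 → p2 and rejects (p2 ∉ Accept), but the regex matches it → eliminate
  (C) (0|1)*1: on '1' the DFA goes p0 → p0 and rejects (p0 ∉ Accept), but the regex matches it → eliminate
  (D) (0|1)*00: agrees with the DFA on every string of length ≤ 6
Only (D) is consistent with the DFA.
(D) (0|1)*00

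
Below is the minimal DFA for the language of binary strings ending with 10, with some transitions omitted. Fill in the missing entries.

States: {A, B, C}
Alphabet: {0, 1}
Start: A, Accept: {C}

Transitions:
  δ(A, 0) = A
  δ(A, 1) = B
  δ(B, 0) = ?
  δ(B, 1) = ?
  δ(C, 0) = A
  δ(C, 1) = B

From the language and accept set, identify what each state tracks — A: no suffix match; B: one trailing 1; C: suffix is 10.
Each missing δ(q, a) is the state matching the new tracked value after reading a.
δ(B, 0) = C; δ(B, 1) = B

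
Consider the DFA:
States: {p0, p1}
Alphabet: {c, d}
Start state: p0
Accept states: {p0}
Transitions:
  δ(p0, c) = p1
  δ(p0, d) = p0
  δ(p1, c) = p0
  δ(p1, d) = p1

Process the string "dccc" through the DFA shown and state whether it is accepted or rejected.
Processing string "dccc":
  p0 --d--> p0
  p0 --c--> p1
  p1 --c--> p0
  p0 --c--> p1
Final state: p1
Accept states: {p0}
No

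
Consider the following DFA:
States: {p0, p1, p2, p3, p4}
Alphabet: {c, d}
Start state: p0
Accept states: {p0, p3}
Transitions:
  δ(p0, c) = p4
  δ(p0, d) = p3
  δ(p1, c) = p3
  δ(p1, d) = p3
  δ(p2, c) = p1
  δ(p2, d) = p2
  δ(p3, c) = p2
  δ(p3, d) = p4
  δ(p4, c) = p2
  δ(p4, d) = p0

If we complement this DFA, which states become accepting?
Complement accept states = All states \ Original accept states
= {p0, p1, p2, p3, p4} \ {p0, p3}
{p1, p2, p4}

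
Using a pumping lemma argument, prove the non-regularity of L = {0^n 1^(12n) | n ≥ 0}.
Assume L is regular with pumping length p. Idea: pumping the 0-block breaks the 1:12 ratio.
Choose s = 0^p 1^(12p) (length 13p ≥ p). By the pumping lemma, s = xyz with |xy| ≤ p, |y| > 0, so y = 0^k with k ≥ 1. Then xy²z = 0^(p+k) 1^(12p). For this to be in L we would need 12p = 12(p+k), i.e. 12k = 0, contradicting k ≥ 1. So xy²z ∉ L.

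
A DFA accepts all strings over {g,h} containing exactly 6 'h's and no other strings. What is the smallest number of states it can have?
By Myhill–Nerode, count the distinguishable equivalence classes: 8 classes — having seen 0, 1, …, 6, or >6 copies of 'h'; the count-6 class is the only accepting one and >6 is dead.
8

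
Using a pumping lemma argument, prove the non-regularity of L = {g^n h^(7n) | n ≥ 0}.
Assume L is regular with pumping length p. Idea: pumping the g-block breaks the 1:7 ratio.
Choose s = g^p h^(7p) (length 8p ≥ p). By the pumping lemma, s = xyz with |xy| ≤ p, |y| > 0, so y = g^k with k ≥ 1. Then xy²z = g^(p+k) h^(7p). For this to be in L we would need 7p = 7(p+k), i.e. 7k = 0, contradicting k ≥ 1. So xy²z ∉ L.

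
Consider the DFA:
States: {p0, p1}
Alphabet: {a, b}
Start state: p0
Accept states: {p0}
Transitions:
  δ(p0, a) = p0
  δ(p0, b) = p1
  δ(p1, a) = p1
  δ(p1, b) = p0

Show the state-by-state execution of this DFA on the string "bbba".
read 'b': p0 → p1
  read 'b': p1 → p0
  read 'b': p0 → p1
  read 'a': p1 → p1
p0 -> p1 -> p0 -> p1 -> p1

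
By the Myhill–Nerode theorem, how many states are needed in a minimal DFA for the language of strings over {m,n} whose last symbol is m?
By Myhill–Nerode, count the distinguishable equivalence classes: 2^1 = 2 classes — the DFA must remember the last 1 symbol read; every pair of distinct length-1 suffixes is distinguishable by some continuation.
2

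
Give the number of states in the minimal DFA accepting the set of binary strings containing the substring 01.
By Myhill–Nerode, count the distinguishable equivalence classes: three classes — no 0 yet / 0 seen but no 01 / 01 seen.
3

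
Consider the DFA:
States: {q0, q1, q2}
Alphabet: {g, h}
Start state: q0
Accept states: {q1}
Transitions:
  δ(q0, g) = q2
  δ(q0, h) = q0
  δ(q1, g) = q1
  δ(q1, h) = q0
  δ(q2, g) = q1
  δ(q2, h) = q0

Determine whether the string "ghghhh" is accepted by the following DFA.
Processing string "ghghhh":
  q0 --g--> q2
  q2 --h--> q0
  q0 --g--> q2
  q2 --h--> q0
  q0 --h--> q0
  q0 --h--> q0
Final state: q0
Accept states: {q1}
No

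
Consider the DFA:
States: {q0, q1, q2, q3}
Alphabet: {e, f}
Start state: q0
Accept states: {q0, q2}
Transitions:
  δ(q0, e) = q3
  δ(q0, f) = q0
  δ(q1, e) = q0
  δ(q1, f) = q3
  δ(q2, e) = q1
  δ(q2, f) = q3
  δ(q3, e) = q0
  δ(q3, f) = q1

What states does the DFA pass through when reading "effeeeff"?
read 'e': q0 → q3
  read 'f': q3 → q1
  read 'f': q1 → q3
  read 'e': q3 → q0
  read 'e': q0 → q3
  read 'e': q3 → q0
  read 'f': q0 → q0
  read 'f': q0 → q0
q0 -> q3 -> q1 -> q3 -> q0 -> q3 -> q0 -> q0 -> q0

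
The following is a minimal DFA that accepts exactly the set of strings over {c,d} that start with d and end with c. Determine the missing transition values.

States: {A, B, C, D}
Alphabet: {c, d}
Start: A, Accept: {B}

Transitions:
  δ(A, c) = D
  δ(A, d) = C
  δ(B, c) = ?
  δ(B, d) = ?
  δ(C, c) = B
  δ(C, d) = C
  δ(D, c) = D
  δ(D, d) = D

From the language and accept set, identify what each state tracks — A: no input read; B: started with d, last symbol c; C: started with d, last symbol d; D: started with c (dead).
Each missing δ(q, a) is the state matching the new tracked value after reading a.
δ(B, c) = B; δ(B, d) = C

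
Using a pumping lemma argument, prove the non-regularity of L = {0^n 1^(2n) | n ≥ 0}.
Assume L is regular with pumping length p. Idea: pumping the 0-block breaks the 1:2 ratio.
Choose s = 0^p 1^(2p) (length 3p ≥ p). By the pumping lemma, s = xyz with |xy| ≤ p, |y| > 0, so y = 0^k with k ≥ 1. Then xy²z = 0^(p+k) 1^(2p). For this to be in L we would need 2p = 2(p+k), i.e. 2k = 0, contradicting k ≥ 1. So xy²z ∉ L.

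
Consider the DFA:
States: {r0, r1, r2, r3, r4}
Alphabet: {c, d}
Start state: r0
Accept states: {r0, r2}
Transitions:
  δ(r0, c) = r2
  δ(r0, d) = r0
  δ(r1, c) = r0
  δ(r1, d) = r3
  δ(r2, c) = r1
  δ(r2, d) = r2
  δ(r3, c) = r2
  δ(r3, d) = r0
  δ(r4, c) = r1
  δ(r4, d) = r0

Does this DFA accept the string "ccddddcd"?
Processing string "ccddddcd":
  r0 --c--> r2
  r2 --c--> r1
  r1 --d--> r3
  r3 --d--> r0
  r0 --d--> r0
  r0 --d--> r0
  r0 --c--> r2
  r2 --d--> r2
Final state: r2
Accept states: {r0, r2}
Yes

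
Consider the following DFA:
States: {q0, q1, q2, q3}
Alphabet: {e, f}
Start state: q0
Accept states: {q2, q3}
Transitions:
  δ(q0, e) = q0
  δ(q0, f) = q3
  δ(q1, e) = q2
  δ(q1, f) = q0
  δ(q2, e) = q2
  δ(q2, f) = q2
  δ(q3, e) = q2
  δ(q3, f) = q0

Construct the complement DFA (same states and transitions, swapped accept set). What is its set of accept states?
Complement accept states = All states \ Original accept states
= {q0, q1, q2, q3} \ {q2, q3}
{q0, q1}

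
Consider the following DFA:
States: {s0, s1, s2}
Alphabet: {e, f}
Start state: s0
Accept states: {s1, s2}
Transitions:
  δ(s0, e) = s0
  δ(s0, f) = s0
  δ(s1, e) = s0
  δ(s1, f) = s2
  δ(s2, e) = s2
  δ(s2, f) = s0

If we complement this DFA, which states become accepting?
Complement accept states = All states \ Original accept states
= {s0, s1, s2} \ {s1, s2}
{s0}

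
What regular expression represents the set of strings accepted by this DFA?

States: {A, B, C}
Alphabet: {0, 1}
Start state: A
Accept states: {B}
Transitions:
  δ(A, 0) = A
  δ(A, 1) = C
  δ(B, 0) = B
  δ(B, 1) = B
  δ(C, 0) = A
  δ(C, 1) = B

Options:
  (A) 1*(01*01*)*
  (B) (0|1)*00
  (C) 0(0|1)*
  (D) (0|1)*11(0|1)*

Check each option against the DFA on short strings; one disagreement eliminates an option:
  (A) 1*(01*01*)*: on ε the DFA stays in A and rejects (A ∉ Accept), but the regex matches it → eliminate
  (B) (0|1)*00: on '00' the DFA goes A → A → A and rejects (A ∉ Accept), but the regex matches it → eliminate
  (C) 0(0|1)*: on '0' the DFA goes A → A and rejects (A ∉ Accept), but the regex matches it → eliminate
  (D) (0|1)*11(0|1)*: agrees with the DFA on every string of length ≤ 6
Only (D) is consistent with the DFA.
(D) (0|1)*11(0|1)*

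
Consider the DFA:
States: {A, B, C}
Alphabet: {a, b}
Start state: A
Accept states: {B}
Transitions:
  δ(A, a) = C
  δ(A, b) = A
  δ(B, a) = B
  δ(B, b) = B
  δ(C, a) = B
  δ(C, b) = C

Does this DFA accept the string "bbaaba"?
Processing string "bbaaba":
  A --b--> A
  A --b--> A
  A --a--> C
  C --a--> B
  B --b--> B
  B --a--> B
Final state: B
Accept states: {B}
Yes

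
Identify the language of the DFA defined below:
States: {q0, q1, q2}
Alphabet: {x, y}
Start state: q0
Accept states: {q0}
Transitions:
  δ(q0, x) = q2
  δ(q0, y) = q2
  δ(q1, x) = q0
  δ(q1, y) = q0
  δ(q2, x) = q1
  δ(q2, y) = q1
Testing a few strings:
  'xx' → reject
  'y' → reject
  'yx' → reject
  'yyx' → accept
State roles: q0=length ≡ 0 (mod 3); q1=length ≡ 2 (mod 3); q2=length ≡ 1 (mod 3)
All strings over {x,y} whose length is a multiple of 3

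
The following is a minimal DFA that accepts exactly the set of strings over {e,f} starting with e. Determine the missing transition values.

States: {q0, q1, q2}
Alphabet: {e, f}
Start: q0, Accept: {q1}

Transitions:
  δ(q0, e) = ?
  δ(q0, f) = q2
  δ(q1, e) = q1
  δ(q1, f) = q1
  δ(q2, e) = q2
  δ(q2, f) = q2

From the language and accept set, identify what each state tracks — q0: no input read; q1: started with e; q2: started with f (dead).
Each missing δ(q, a) is the state matching the new tracked value after reading a.
δ(q0, e) = q1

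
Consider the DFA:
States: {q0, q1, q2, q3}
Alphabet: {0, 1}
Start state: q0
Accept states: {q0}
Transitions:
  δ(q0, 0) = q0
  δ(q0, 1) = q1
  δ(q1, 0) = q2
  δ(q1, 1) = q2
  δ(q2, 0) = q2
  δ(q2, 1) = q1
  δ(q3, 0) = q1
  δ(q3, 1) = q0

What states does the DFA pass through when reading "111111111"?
read '1': q0 → q1
  read '1': q1 → q2
  read '1': q2 → q1
  read '1': q1 → q2
  read '1': q2 → q1
  read '1': q1 → q2
  read '1': q2 → q1
  read '1': q1 → q2
  read '1': q2 → q1
q0 -> q1 -> q2 -> q1 -> q2 -> q1 -> q2 -> q1 -> q2 -> q1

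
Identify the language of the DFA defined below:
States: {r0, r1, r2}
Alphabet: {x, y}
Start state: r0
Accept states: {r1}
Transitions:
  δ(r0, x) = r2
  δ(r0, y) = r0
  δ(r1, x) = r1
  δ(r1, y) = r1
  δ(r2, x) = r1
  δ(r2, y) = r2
Testing a few strings:
  'xxxx' → accept
  'yxy' → reject
  'xx' → accept
  'xyx' → accept
State roles: r0=zero x's seen; r1=≥ two x's seen; r2=one x seen
All strings over {x,y} containing at least two x's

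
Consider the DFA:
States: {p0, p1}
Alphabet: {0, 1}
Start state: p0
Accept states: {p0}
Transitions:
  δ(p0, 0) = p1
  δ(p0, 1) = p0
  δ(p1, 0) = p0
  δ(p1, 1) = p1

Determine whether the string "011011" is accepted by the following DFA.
Processing string "011011":
  p0 --0--> p1
  p1 --1--> p1
  p1 --1--> p1
  p1 --0--> p0
  p0 --1--> p0
  p0 --1--> p0
Final state: p0
Accept states: {p0}
Yes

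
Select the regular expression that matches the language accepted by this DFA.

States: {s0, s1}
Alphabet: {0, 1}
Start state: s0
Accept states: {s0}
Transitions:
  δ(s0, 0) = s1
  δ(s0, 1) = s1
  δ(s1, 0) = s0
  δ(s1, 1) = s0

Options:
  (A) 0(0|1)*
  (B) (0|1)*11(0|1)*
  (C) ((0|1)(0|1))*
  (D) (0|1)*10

Check each option against the DFA on short strings; one disagreement eliminates an option:
  (A) 0(0|1)*: on ε the DFA stays in s0 and accepts (s0 ∈ Accept), but the regex does not match it → eliminate
  (B) (0|1)*11(0|1)*: on ε the DFA stays in s0 and accepts (s0 ∈ Accept), but the regex does not match it → eliminate
  (C) ((0|1)(0|1))*: agrees with the DFA on every string of length ≤ 6
  (D) (0|1)*10: on ε the DFA stays in s0 and accepts (s0 ∈ Accept), but the regex does not match it → eliminate
Only (C) is consistent with the DFA.
(C) ((0|1)(0|1))*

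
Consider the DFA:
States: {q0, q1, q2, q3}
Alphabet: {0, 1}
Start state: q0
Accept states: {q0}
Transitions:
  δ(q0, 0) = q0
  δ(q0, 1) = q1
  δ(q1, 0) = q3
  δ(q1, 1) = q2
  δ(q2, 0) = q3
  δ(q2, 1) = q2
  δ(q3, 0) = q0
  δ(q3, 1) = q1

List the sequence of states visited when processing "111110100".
read '1': q0 → q1
  read '1': q1 → q2
  read '1': q2 → q2
  read '1': q2 → q2
  read '1': q2 → q2
  read '0': q2 → q3
  read '1': q3 → q1
  read '0': q1 → q3
  read '0': q3 → q0
q0 -> q1 -> q2 -> q2 -> q2 -> q2 -> q3 -> q1 -> q3 -> q0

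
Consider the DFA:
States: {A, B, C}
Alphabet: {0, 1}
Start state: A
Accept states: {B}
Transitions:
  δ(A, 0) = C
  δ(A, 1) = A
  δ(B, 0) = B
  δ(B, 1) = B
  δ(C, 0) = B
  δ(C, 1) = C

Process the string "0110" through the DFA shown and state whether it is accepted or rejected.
Processing string "0110":
  A --0--> C
  C --1--> C
  C --1--> C
  C --0--> B
Final state: B
Accept states: {B}
Yes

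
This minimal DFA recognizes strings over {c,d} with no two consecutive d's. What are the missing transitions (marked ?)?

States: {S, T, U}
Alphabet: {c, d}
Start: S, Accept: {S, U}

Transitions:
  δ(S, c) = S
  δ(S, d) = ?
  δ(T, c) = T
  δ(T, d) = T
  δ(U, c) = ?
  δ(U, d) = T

From the language and accept set, identify what each state tracks — S: last symbol not d (ok); T: saw dd (dead); U: last symbol d (ok).
Each missing δ(q, a) is the state matching the new tracked value after reading a.
δ(S, d) = U; δ(U, c) = S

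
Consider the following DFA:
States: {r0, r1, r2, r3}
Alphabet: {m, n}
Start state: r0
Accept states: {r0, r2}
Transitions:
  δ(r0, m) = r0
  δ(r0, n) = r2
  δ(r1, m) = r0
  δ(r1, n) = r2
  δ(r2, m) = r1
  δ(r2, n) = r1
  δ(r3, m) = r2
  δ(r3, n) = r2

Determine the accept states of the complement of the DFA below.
Complement accept states = All states \ Original accept states
= {r0, r1, r2, r3} \ {r0, r2}
{r1, r3}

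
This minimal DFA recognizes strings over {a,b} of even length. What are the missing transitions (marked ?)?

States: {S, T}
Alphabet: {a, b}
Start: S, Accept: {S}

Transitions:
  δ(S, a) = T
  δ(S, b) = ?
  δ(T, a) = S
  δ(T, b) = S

From the language and accept set, identify what each state tracks — S: even length so far; T: odd length so far.
Each missing δ(q, a) is the state matching the new tracked value after reading a.
δ(S, b) = T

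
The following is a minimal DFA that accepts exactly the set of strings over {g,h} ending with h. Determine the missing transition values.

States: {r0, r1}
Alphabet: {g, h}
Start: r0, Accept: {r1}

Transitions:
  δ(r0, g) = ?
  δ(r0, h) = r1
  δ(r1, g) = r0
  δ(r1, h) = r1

From the language and accept set, identify what each state tracks — r0: last symbol not h; r1: last symbol is h.
Each missing δ(q, a) is the state matching the new tracked value after reading a.
δ(r0, g) = r0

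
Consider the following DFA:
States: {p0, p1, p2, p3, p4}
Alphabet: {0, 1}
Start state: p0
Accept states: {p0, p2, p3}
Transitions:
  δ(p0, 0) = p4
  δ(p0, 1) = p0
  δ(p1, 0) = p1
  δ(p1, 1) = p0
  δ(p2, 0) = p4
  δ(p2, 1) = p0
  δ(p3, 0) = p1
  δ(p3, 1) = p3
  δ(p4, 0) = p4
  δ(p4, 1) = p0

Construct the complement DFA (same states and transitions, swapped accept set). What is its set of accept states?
Complement accept states = All states \ Original accept states
= {p0, p1, p2, p3, p4} \ {p0, p2, p3}
{p1, p4}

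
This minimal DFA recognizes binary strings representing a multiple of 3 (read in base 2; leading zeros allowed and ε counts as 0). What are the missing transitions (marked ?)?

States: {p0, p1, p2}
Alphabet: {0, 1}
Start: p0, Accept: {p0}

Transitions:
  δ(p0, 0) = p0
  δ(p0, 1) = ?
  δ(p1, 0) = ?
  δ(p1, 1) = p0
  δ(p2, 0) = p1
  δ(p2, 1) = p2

From the language and accept set, identify what each state tracks — p0: value ≡ 0 (mod 3); p1: value ≡ 1 (mod 3); p2: value ≡ 2 (mod 3).
Each missing δ(q, a) is the state matching the new tracked value after reading a.
δ(p0, 1) = p1; δ(p1, 0) = p2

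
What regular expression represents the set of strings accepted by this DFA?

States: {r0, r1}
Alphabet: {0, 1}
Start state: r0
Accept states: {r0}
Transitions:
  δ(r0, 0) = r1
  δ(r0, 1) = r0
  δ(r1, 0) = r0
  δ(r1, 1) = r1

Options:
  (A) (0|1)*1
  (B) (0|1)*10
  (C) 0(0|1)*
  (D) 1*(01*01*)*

Check each option against the DFA on short strings; one disagreement eliminates an option:
  (A) (0|1)*1: on ε the DFA stays in r0 and accepts (r0 ∈ Accept), but the regex does not match it → eliminate
  (B) (0|1)*10: on ε the DFA stays in r0 and accepts (r0 ∈ Accept), but the regex does not match it → eliminate
  (C) 0(0|1)*: on ε the DFA stays in r0 and accepts (r0 ∈ Accept), but the regex does not match it → eliminate
  (D) 1*(01*01*)*: agrees with the DFA on every string of length ≤ 6
Only (D) is consistent with the DFA.
(D) 1*(01*01*)*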